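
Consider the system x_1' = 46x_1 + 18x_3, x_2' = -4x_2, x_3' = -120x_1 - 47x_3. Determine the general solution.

x_1(t) = -2c_1e^(t) + 3c_3e^(-2t), x_2(t) = c_2e^(-4t), x_3(t) = 5c_1e^(t) - 8c_3e^(-2t)

Coefficient matrix A = [[46, 0, 18], [0, -4, 0], [-120, 0, -47]].
det(A - λI) = 0 gives eigenvalues λ = 1, -4, -2.
For λ=1: eigenvector (-2,0,5).
For λ=-4: eigenvector (0,1,0).
For λ=-2: eigenvector (3,0,-8).
General solution: c_1e^(t)(-2,0,5) + c_2e^(-4t)(0,1,0) + c_3e^(-2t)(3,0,-8).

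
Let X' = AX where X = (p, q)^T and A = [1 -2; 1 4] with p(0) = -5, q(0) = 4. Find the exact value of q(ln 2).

A = [[1,-2],[1,4]]; eigenvalues λ = 2, 3.
Eigenvectors: (2,-1) for λ=2, (1,-1) for λ=3.
From the initial condition, c_1 = -1, c_2 = -3.
q(ln 2) = (-1)(2^2)(-1) + (-3)(2^3)(-1) = 28.

28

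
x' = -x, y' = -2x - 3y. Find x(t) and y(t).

x(t) = K_2e^(-t), y(t) = K_1e^(-3t) - K_2e^(-t)

Coefficient matrix A = [[-1, 0], [-2, -3]].
Characteristic polynomial det(A - λI) = λ^2 + 4λ + 3 = 0.
Eigenvalues λ = -3, -1.
For λ=-3: (A-λI) row 1 is [2, 0], so an eigenvector is (0, 1).
For λ=-1: (A-λI) row 2 is [-2, -2], so an eigenvector is (1, -1).
General solution: K_1e^(-3t)(0,1) + K_2e^(-t)(1,-1).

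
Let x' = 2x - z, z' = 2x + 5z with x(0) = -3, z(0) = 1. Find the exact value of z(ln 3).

-189

A = [[2,-1],[2,5]]; eigenvalues λ = 3, 4.
Eigenvectors: (-1,1) for λ=3, (-1,2) for λ=4.
From the initial condition, c_1 = 5, c_2 = -2.
z(ln 3) = (5)(3^3)(1) + (-2)(3^4)(2) = -189.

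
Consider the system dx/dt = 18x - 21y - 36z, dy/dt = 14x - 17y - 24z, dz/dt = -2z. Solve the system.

x(t) = K_1e^(-3t) + 3K_2e^(4t) + 6K_3e^(-2t), y(t) = K_1e^(-3t) + 2K_2e^(4t) + 4K_3e^(-2t), z(t) = K_3e^(-2t)

Coefficient matrix A = [[18, -21, -36], [14, -17, -24], [0, 0, -2]].
det(A - λI) = 0 gives eigenvalues λ = -3, 4, -2.
For λ=-3: eigenvector (1,1,0).
For λ=4: eigenvector (3,2,0).
For λ=-2: eigenvector (6,4,1).
General solution: K_1e^(-3t)(1,1,0) + K_2e^(4t)(3,2,0) + K_3e^(-2t)(6,4,1).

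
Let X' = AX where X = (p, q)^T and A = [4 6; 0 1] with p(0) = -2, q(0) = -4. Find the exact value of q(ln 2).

-8

A = [[4,6],[0,1]]; eigenvalues λ = 1, 4.
Eigenvectors: (-2,1) for λ=1, (1,0) for λ=4.
From the initial condition, c_1 = -4, c_2 = -10.
q(ln 2) = (-4)(2^1)(1) + (-10)(2^4)(0) = -8.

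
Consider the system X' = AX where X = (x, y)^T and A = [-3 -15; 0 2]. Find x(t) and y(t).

Coefficient matrix A = [[-3, -15], [0, 2]].
Characteristic polynomial det(A - λI) = λ^2 + λ - 6 = 0.
Eigenvalues λ = 2, -3.
For λ=2: (A-λI) row 1 is [-5, -15], so an eigenvector is (3, -1).
For λ=-3: (A-λI) row 1 is [0, -15], so an eigenvector is (-1, 0).
General solution: C_1e^(2t)(3,-1) + C_2e^(-3t)(-1,0).

x(t) = 3C_1e^(2t) - C_2e^(-3t), y(t) = -C_1e^(2t)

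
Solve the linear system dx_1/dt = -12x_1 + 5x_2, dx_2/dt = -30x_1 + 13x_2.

Coefficient matrix A = [[-12, 5], [-30, 13]].
Characteristic polynomial det(A - λI) = λ^2 - λ - 6 = 0.
Eigenvalues λ = 3, -2.
For λ=3: (A-λI) row 1 is [-15, 5], so an eigenvector is (1, 3).
For λ=-2: (A-λI) row 1 is [-10, 5], so an eigenvector is (1, 2).
General solution: C_1e^(3t)(1,3) + C_2e^(-2t)(1,2).

x_1(t) = C_1e^(3t) + C_2e^(-2t), x_2(t) = 3C_1e^(3t) + 2C_2e^(-2t)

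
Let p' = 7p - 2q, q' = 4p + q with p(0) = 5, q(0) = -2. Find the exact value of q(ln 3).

A = [[7,-2],[4,1]]; eigenvalues λ = 5, 3.
Eigenvectors: (-1,-1) for λ=5, (-1,-2) for λ=3.
From the initial condition, c_1 = -12, c_2 = 7.
q(ln 3) = (-12)(3^5)(-1) + (7)(3^3)(-2) = 2538.

2538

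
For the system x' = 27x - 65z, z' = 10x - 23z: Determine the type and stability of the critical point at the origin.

unstable spiral

A = [[27,-65],[10,-23]]; det(A-λI) = λ^2 - 4λ + 29.
λ = 2 ± 5i: positive real part.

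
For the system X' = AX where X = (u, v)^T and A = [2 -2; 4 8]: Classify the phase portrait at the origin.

unstable node

A = [[2,-2],[4,8]]; det(A-λI) = λ^2 - 10λ + 24.
λ = 4, 6: both positive.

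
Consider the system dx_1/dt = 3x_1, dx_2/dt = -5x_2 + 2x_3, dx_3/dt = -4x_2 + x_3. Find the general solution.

Coefficient matrix A = [[3, 0, 0], [0, -5, 2], [0, -4, 1]].
det(A - λI) = 0 gives eigenvalues λ = 3, -3, -1.
For λ=3: eigenvector (1,0,0).
For λ=-3: eigenvector (0,1,1).
For λ=-1: eigenvector (0,1,2).
General solution: c_1e^(3t)(1,0,0) + c_2e^(-3t)(0,1,1) + c_3e^(-t)(0,1,2).

x_1(t) = c_1e^(3t), x_2(t) = c_2e^(-3t) + c_3e^(-t), x_3(t) = c_2e^(-3t) + 2c_3e^(-t)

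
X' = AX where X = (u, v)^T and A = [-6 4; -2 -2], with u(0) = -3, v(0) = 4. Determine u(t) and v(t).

Coefficient matrix A = [[-6, 4], [-2, -2]].
Characteristic polynomial det(A - λI) = λ^2 + 8λ + 20 = 0.
Eigenvalues λ = -4 ± 2i (complex conjugate pair).
For λ=-4+2i: an eigenvector is (1,0) - i(-1,-1) = (1 + i, 0 + i).
A real fundamental pair from Re and Im of e^((-4+2i)t)v: X_1 = e^(-4t)(cos(2t)·(1,0) + sin(2t)·(-1,-1)), X_2 = e^(-4t)(sin(2t)·(1,0) - cos(2t)·(-1,-1)).
General solution: K_1X_1 + K_2X_2.
Applying u(0)=-3, v(0)=4 gives K_1=-7, K_2=4.

u(t) = 11e^(-4t)sin(2t) - 3e^(-4t)cos(2t), v(t) = 7e^(-4t)sin(2t) + 4e^(-4t)cos(2t)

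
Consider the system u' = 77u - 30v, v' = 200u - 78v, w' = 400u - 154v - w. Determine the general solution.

u(t) = 2C_1e^(2t) - 3C_2e^(-3t), v(t) = 5C_1e^(2t) - 8C_2e^(-3t), w(t) = 10C_1e^(2t) - 16C_2e^(-3t) + C_3e^(-t)

Coefficient matrix A = [[77, -30, 0], [200, -78, 0], [400, -154, -1]].
det(A - λI) = 0 gives eigenvalues λ = 2, -3, -1.
For λ=2: eigenvector (2,5,10).
For λ=-3: eigenvector (-3,-8,-16).
For λ=-1: eigenvector (0,0,1).
General solution: C_1e^(2t)(2,5,10) + C_2e^(-3t)(-3,-8,-16) + C_3e^(-t)(0,0,1).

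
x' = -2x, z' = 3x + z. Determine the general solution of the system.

Coefficient matrix A = [[-2, 0], [3, 1]].
Characteristic polynomial det(A - λI) = λ^2 + λ - 2 = 0.
Eigenvalues λ = -2, 1.
For λ=-2: (A-λI) row 2 is [3, 3], so an eigenvector is (-1, 1).
For λ=1: (A-λI) row 1 is [-3, 0], so an eigenvector is (0, 1).
General solution: K_1e^(-2t)(-1,1) + K_2e^(t)(0,1).

x(t) = -K_1e^(-2t), z(t) = K_1e^(-2t) + K_2e^(t)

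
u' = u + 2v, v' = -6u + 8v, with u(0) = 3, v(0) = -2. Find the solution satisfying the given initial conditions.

Coefficient matrix A = [[1, 2], [-6, 8]].
Characteristic polynomial det(A - λI) = λ^2 - 9λ + 20 = 0.
Eigenvalues λ = 4, 5.
For λ=4: (A-λI) row 1 is [-3, 2], so an eigenvector is (2, 3).
For λ=5: (A-λI) row 1 is [-4, 2], so an eigenvector is (-1, -2).
General solution: c_1e^(4t)(2,3) + c_2e^(5t)(-1,-2).
Applying u(0)=3, v(0)=-2 gives c_1=8, c_2=13.

u(t) = -13e^(5t) + 16e^(4t), v(t) = -26e^(5t) + 24e^(4t)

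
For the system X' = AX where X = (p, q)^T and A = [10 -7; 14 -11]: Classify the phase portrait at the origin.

saddle

A = [[10,-7],[14,-11]]; det(A-λI) = λ^2 + λ - 12.
λ = 3, -4: opposite signs.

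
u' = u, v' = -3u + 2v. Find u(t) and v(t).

Coefficient matrix A = [[1, 0], [-3, 2]].
Characteristic polynomial det(A - λI) = λ^2 - 3λ + 2 = 0.
Eigenvalues λ = 2, 1.
For λ=2: (A-λI) row 1 is [-1, 0], so an eigenvector is (0, 1).
For λ=1: (A-λI) row 2 is [-3, 1], so an eigenvector is (1, 3).
General solution: c_1e^(2t)(0,1) + c_2e^(t)(1,3).

u(t) = c_2e^(t), v(t) = c_1e^(2t) + 3c_2e^(t)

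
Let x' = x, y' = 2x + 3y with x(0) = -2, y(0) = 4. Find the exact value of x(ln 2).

A = [[1,0],[2,3]]; eigenvalues λ = 1, 3.
Eigenvectors: (1,-1) for λ=1, (0,-1) for λ=3.
From the initial condition, c_1 = -2, c_2 = -2.
x(ln 2) = (-2)(2^1)(1) + (-2)(2^3)(0) = -4.

-4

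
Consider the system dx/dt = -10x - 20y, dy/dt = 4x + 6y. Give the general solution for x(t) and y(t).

x(t) = -c_1e^(-2t)sin(4t) - 2c_1e^(-2t)cos(4t) - 2c_2e^(-2t)sin(4t) + c_2e^(-2t)cos(4t), y(t) = c_1e^(-2t)cos(4t) + c_2e^(-2t)sin(4t)

Coefficient matrix A = [[-10, -20], [4, 6]].
Characteristic polynomial det(A - λI) = λ^2 + 4λ + 20 = 0.
Eigenvalues λ = -2 ± 4i (complex conjugate pair).
For λ=-2+4i: an eigenvector is (-2,1) - i(-1,0) = (-2 + i, 1).
A real fundamental pair from Re and Im of e^((-2+4i)t)v: X_1 = e^(-2t)(cos(4t)·(-2,1) + sin(4t)·(-1,0)), X_2 = e^(-2t)(sin(4t)·(-2,1) - cos(4t)·(-1,0)).
General solution: c_1X_1 + c_2X_2.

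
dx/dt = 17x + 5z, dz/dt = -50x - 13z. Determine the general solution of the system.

Coefficient matrix A = [[17, 5], [-50, -13]].
Characteristic polynomial det(A - λI) = λ^2 - 4λ + 29 = 0.
Eigenvalues λ = 2 ± 5i (complex conjugate pair).
For λ=2+5i: an eigenvector is (1,-3) - i(0,-1) = (1, -3 + i).
A real fundamental pair from Re and Im of e^((2+5i)t)v: X_1 = e^(2t)(cos(5t)·(1,-3) + sin(5t)·(0,-1)), X_2 = e^(2t)(sin(5t)·(1,-3) - cos(5t)·(0,-1)).
General solution: C_1X_1 + C_2X_2.

x(t) = C_1e^(2t)cos(5t) + C_2e^(2t)sin(5t), z(t) = -C_1e^(2t)sin(5t) - 3C_1e^(2t)cos(5t) - 3C_2e^(2t)sin(5t) + C_2e^(2t)cos(5t)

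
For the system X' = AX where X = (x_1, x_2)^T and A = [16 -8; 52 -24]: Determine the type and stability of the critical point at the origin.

A = [[16,-8],[52,-24]]; det(A-λI) = λ^2 + 8λ + 32.
λ = -4 ± 4i: negative real part.

stable spiral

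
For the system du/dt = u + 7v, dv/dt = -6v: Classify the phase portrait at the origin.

saddle

A = [[1,7],[0,-6]]; det(A-λI) = λ^2 + 5λ - 6.
λ = -6, 1: opposite signs.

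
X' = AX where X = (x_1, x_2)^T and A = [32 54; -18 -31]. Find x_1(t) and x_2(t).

Coefficient matrix A = [[32, 54], [-18, -31]].
Characteristic polynomial det(A - λI) = λ^2 - λ - 20 = 0.
Eigenvalues λ = -4, 5.
For λ=-4: (A-λI) row 1 is [36, 54], so an eigenvector is (3, -2).
For λ=5: (A-λI) row 1 is [27, 54], so an eigenvector is (2, -1).
General solution: c_1e^(-4t)(3,-2) + c_2e^(5t)(2,-1).

x_1(t) = 3c_1e^(-4t) + 2c_2e^(5t), x_2(t) = -2c_1e^(-4t) - c_2e^(5t)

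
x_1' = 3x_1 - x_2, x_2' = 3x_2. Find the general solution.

Coefficient matrix A = [[3, -1], [0, 3]].
Characteristic polynomial det(A - λI) = λ^2 - 6λ + 9 = 0.
Single eigenvalue λ = 3 with algebraic multiplicity 2.
Eigenvector v = (1,0); generalized eigenvector w with (A-λI)w=v is (3,-1).
General solution: e^(3t)[K_1·v + K_2·(t·v + w)].

x_1(t) = K_1e^(3t) + K_2te^(3t) + 3K_2e^(3t), x_2(t) = -K_2e^(3t)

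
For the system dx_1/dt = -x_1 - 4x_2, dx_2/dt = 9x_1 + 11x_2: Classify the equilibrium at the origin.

unstable improper node

A = [[-1,-4],[9,11]]; det(A-λI) = λ^2 - 10λ + 25.
repeated λ = 5 with a single eigenvector.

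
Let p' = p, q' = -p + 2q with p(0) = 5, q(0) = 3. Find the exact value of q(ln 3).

-3

A = [[1,0],[-1,2]]; eigenvalues λ = 2, 1.
Eigenvectors: (0,-1) for λ=2, (1,1) for λ=1.
From the initial condition, c_1 = 2, c_2 = 5.
q(ln 3) = (2)(3^2)(-1) + (5)(3^1)(1) = -3.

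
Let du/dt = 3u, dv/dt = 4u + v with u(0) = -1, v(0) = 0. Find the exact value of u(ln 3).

-27

A = [[3,0],[4,1]]; eigenvalues λ = 1, 3.
Eigenvectors: (0,-1) for λ=1, (1,2) for λ=3.
From the initial condition, c_1 = -2, c_2 = -1.
u(ln 3) = (-2)(3^1)(0) + (-1)(3^3)(1) = -27.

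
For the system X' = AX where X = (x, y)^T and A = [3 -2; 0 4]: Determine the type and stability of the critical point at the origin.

A = [[3,-2],[0,4]]; det(A-λI) = λ^2 - 7λ + 12.
λ = 3, 4: both positive.

unstable node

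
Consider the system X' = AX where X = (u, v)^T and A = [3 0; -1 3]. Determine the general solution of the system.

u(t) = -c_2e^(3t), v(t) = c_1e^(3t) + c_2te^(3t) + 2c_2e^(3t)

Coefficient matrix A = [[3, 0], [-1, 3]].
Characteristic polynomial det(A - λI) = λ^2 - 6λ + 9 = 0.
Single eigenvalue λ = 3 with algebraic multiplicity 2.
Eigenvector v = (0,1); generalized eigenvector w with (A-λI)w=v is (-1,2).
General solution: e^(3t)[c_1·v + c_2·(t·v + w)].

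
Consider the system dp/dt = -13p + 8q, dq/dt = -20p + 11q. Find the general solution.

p(t) = C_1e^(-t)sin(4t) + C_1e^(-t)cos(4t) + C_2e^(-t)sin(4t) - C_2e^(-t)cos(4t), q(t) = C_1e^(-t)sin(4t) + 2C_1e^(-t)cos(4t) + 2C_2e^(-t)sin(4t) - C_2e^(-t)cos(4t)

Coefficient matrix A = [[-13, 8], [-20, 11]].
Characteristic polynomial det(A - λI) = λ^2 + 2λ + 17 = 0.
Eigenvalues λ = -1 ± 4i (complex conjugate pair).
For λ=-1+4i: an eigenvector is (1,2) - i(1,1) = (1 - i, 2 - i).
A real fundamental pair from Re and Im of e^((-1+4i)t)v: X_1 = e^(-t)(cos(4t)·(1,2) + sin(4t)·(1,1)), X_2 = e^(-t)(sin(4t)·(1,2) - cos(4t)·(1,1)).
General solution: C_1X_1 + C_2X_2.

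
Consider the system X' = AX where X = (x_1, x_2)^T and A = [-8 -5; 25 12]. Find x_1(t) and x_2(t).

x_1(t) = K_1e^(2t)sin(5t) - K_2e^(2t)cos(5t), x_2(t) = -2K_1e^(2t)sin(5t) - K_1e^(2t)cos(5t) - K_2e^(2t)sin(5t) + 2K_2e^(2t)cos(5t)

Coefficient matrix A = [[-8, -5], [25, 12]].
Characteristic polynomial det(A - λI) = λ^2 - 4λ + 29 = 0.
Eigenvalues λ = 2 ± 5i (complex conjugate pair).
For λ=2+5i: an eigenvector is (0,-1) - i(1,-2) = (0 - i, -1 + 2i).
A real fundamental pair from Re and Im of e^((2+5i)t)v: X_1 = e^(2t)(cos(5t)·(0,-1) + sin(5t)·(1,-2)), X_2 = e^(2t)(sin(5t)·(0,-1) - cos(5t)·(1,-2)).
General solution: K_1X_1 + K_2X_2.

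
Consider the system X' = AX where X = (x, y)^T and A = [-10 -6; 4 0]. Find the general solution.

Coefficient matrix A = [[-10, -6], [4, 0]].
Characteristic polynomial det(A - λI) = λ^2 + 10λ + 24 = 0.
Eigenvalues λ = -6, -4.
For λ=-6: (A-λI) row 1 is [-4, -6], so an eigenvector is (3, -2).
For λ=-4: (A-λI) row 1 is [-6, -6], so an eigenvector is (1, -1).
General solution: c_1e^(-6t)(3,-2) + c_2e^(-4t)(1,-1).

x(t) = 3c_1e^(-6t) + c_2e^(-4t), y(t) = -2c_1e^(-6t) - c_2e^(-4t)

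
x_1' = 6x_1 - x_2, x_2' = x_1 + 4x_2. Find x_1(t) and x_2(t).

Coefficient matrix A = [[6, -1], [1, 4]].
Characteristic polynomial det(A - λI) = λ^2 - 10λ + 25 = 0.
Single eigenvalue λ = 5 with algebraic multiplicity 2.
Eigenvector v = (-1,-1); generalized eigenvector w with (A-λI)w=v is (2,3).
General solution: e^(5t)[C_1·v + C_2·(t·v + w)].

x_1(t) = -C_1e^(5t) - C_2te^(5t) + 2C_2e^(5t), x_2(t) = -C_1e^(5t) - C_2te^(5t) + 3C_2e^(5t)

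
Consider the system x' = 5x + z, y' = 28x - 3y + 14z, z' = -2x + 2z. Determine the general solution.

x(t) = -C_1e^(3t) - C_2e^(4t), y(t) = -2C_2e^(4t) + C_3e^(-3t), z(t) = 2C_1e^(3t) + C_2e^(4t)

Coefficient matrix A = [[5, 0, 1], [28, -3, 14], [-2, 0, 2]].
det(A - λI) = 0 gives eigenvalues λ = 3, 4, -3.
For λ=3: eigenvector (-1,0,2).
For λ=4: eigenvector (-1,-2,1).
For λ=-3: eigenvector (0,1,0).
General solution: C_1e^(3t)(-1,0,2) + C_2e^(4t)(-1,-2,1) + C_3e^(-3t)(0,1,0).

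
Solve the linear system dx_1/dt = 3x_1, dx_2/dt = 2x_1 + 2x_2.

Coefficient matrix A = [[3, 0], [2, 2]].
Characteristic polynomial det(A - λI) = λ^2 - 5λ + 6 = 0.
Eigenvalues λ = 2, 3.
For λ=2: (A-λI) row 1 is [1, 0], so an eigenvector is (0, -1).
For λ=3: (A-λI) row 2 is [2, -1], so an eigenvector is (1, 2).
General solution: K_1e^(2t)(0,-1) + K_2e^(3t)(1,2).

x_1(t) = K_2e^(3t), x_2(t) = -K_1e^(2t) + 2K_2e^(3t)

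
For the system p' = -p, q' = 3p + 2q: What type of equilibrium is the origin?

A = [[-1,0],[3,2]]; det(A-λI) = λ^2 - λ - 2.
λ = 2, -1: opposite signs.

saddle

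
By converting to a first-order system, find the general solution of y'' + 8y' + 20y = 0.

y(t) = c_1e^(-4t)cos(2t) + c_2e^(-4t)sin(2t)

Let x_1 = y, x_2 = y'. Then x_1' = x_2 and x_2' = -20x_1 - 8x_2.
A = [[0,1],[-20,-8]]; det(A-λI) = λ^2 + 8λ + 20.
Eigenvalues λ = -4 ± 2i.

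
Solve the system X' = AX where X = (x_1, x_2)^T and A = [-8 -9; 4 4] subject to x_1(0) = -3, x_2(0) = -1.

x_1(t) = 27te^(-2t) - 3e^(-2t), x_2(t) = -18te^(-2t) - e^(-2t)

Coefficient matrix A = [[-8, -9], [4, 4]].
Characteristic polynomial det(A - λI) = λ^2 + 4λ + 4 = 0.
Single eigenvalue λ = -2 with algebraic multiplicity 2.
Eigenvector v = (3,-2); generalized eigenvector w with (A-λI)w=v is (1,-1).
General solution: e^(-2t)[c_1·v + c_2·(t·v + w)].
Applying x_1(0)=-3, x_2(0)=-1 gives c_1=-4, c_2=9.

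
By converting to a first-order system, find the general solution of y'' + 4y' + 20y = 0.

y(t) = K_1e^(-2t)cos(4t) + K_2e^(-2t)sin(4t)

Let x_1 = y, x_2 = y'. Then x_1' = x_2 and x_2' = -20x_1 - 4x_2.
A = [[0,1],[-20,-4]]; det(A-λI) = λ^2 + 4λ + 20.
Eigenvalues λ = -2 ± 4i.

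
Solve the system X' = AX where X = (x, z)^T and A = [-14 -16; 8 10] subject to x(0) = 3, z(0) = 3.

x(t) = -9e^(2t) + 12e^(-6t), z(t) = 9e^(2t) - 6e^(-6t)

Coefficient matrix A = [[-14, -16], [8, 10]].
Characteristic polynomial det(A - λI) = λ^2 + 4λ - 12 = 0.
Eigenvalues λ = 2, -6.
For λ=2: (A-λI) row 1 is [-16, -16], so an eigenvector is (1, -1).
For λ=-6: (A-λI) row 1 is [-8, -16], so an eigenvector is (-2, 1).
General solution: C_1e^(2t)(1,-1) + C_2e^(-6t)(-2,1).
Applying x(0)=3, z(0)=3 gives C_1=-9, C_2=-6.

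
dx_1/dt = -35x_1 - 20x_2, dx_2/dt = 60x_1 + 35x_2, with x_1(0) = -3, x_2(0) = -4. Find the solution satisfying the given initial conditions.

Coefficient matrix A = [[-35, -20], [60, 35]].
Characteristic polynomial det(A - λI) = λ^2 - 25 = 0.
Eigenvalues λ = -5, 5.
For λ=-5: (A-λI) row 1 is [-30, -20], so an eigenvector is (2, -3).
For λ=5: (A-λI) row 1 is [-40, -20], so an eigenvector is (1, -2).
General solution: C_1e^(-5t)(2,-3) + C_2e^(5t)(1,-2).
Applying x_1(0)=-3, x_2(0)=-4 gives C_1=-10, C_2=17.

x_1(t) = 17e^(5t) - 20e^(-5t), x_2(t) = -34e^(5t) + 30e^(-5t)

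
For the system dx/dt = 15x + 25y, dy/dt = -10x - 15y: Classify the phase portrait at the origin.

A = [[15,25],[-10,-15]]; det(A-λI) = λ^2 + 25.
λ = 0 ± 5i: zero real part.

center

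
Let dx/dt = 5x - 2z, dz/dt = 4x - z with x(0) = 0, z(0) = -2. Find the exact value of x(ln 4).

A = [[5,-2],[4,-1]]; eigenvalues λ = 1, 3.
Eigenvectors: (1,2) for λ=1, (-1,-1) for λ=3.
From the initial condition, c_1 = -2, c_2 = -2.
x(ln 4) = (-2)(4^1)(1) + (-2)(4^3)(-1) = 120.

120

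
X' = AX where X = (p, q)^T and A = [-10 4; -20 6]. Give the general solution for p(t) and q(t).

p(t) = -K_1e^(-2t)cos(4t) - K_2e^(-2t)sin(4t), q(t) = K_1e^(-2t)sin(4t) - 2K_1e^(-2t)cos(4t) - 2K_2e^(-2t)sin(4t) - K_2e^(-2t)cos(4t)

Coefficient matrix A = [[-10, 4], [-20, 6]].
Characteristic polynomial det(A - λI) = λ^2 + 4λ + 20 = 0.
Eigenvalues λ = -2 ± 4i (complex conjugate pair).
For λ=-2+4i: an eigenvector is (-1,-2) - i(0,1) = (-1, -2 - i).
A real fundamental pair from Re and Im of e^((-2+4i)t)v: X_1 = e^(-2t)(cos(4t)·(-1,-2) + sin(4t)·(0,1)), X_2 = e^(-2t)(sin(4t)·(-1,-2) - cos(4t)·(0,1)).
General solution: K_1X_1 + K_2X_2.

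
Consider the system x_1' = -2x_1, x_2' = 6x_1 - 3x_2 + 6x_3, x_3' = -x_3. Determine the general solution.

x_1(t) = C_1e^(-2t), x_2(t) = 6C_1e^(-2t) + C_2e^(-3t) + 3C_3e^(-t), x_3(t) = C_3e^(-t)

Coefficient matrix A = [[-2, 0, 0], [6, -3, 6], [0, 0, -1]].
det(A - λI) = 0 gives eigenvalues λ = -2, -3, -1.
For λ=-2: eigenvector (1,6,0).
For λ=-3: eigenvector (0,1,0).
For λ=-1: eigenvector (0,3,1).
General solution: C_1e^(-2t)(1,6,0) + C_2e^(-3t)(0,1,0) + C_3e^(-t)(0,3,1).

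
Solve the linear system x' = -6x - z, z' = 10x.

Coefficient matrix A = [[-6, -1], [10, 0]].
Characteristic polynomial det(A - λI) = λ^2 + 6λ + 10 = 0.
Eigenvalues λ = -3 ± i (complex conjugate pair).
For λ=-3+i: an eigenvector is (0,-1) - i(1,-3) = (0 - i, -1 + 3i).
A real fundamental pair from Re and Im of e^((-3+i)t)v: X_1 = e^(-3t)(cos(t)·(0,-1) + sin(t)·(1,-3)), X_2 = e^(-3t)(sin(t)·(0,-1) - cos(t)·(1,-3)).
General solution: K_1X_1 + K_2X_2.

x(t) = K_1e^(-3t)sin(t) - K_2e^(-3t)cos(t), z(t) = -3K_1e^(-3t)sin(t) - K_1e^(-3t)cos(t) - K_2e^(-3t)sin(t) + 3K_2e^(-3t)cos(t)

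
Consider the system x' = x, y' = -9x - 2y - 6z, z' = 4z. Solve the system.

x(t) = C_1e^(t), y(t) = -3C_1e^(t) + C_2e^(-2t) + C_3e^(4t), z(t) = -C_3e^(4t)

Coefficient matrix A = [[1, 0, 0], [-9, -2, -6], [0, 0, 4]].
det(A - λI) = 0 gives eigenvalues λ = 1, -2, 4.
For λ=1: eigenvector (1,-3,0).
For λ=-2: eigenvector (0,1,0).
For λ=4: eigenvector (0,1,-1).
General solution: C_1e^(t)(1,-3,0) + C_2e^(-2t)(0,1,0) + C_3e^(4t)(0,1,-1).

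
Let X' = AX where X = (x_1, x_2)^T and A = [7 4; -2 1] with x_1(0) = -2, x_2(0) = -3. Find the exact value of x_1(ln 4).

-9728

A = [[7,4],[-2,1]]; eigenvalues λ = 5, 3.
Eigenvectors: (-2,1) for λ=5, (-1,1) for λ=3.
From the initial condition, c_1 = 5, c_2 = -8.
x_1(ln 4) = (5)(4^5)(-2) + (-8)(4^3)(-1) = -9728.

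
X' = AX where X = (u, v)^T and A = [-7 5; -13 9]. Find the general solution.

u(t) = -2c_1e^(t)sin(t) - c_1e^(t)cos(t) - c_2e^(t)sin(t) + 2c_2e^(t)cos(t), v(t) = -3c_1e^(t)sin(t) - 2c_1e^(t)cos(t) - 2c_2e^(t)sin(t) + 3c_2e^(t)cos(t)

Coefficient matrix A = [[-7, 5], [-13, 9]].
Characteristic polynomial det(A - λI) = λ^2 - 2λ + 2 = 0.
Eigenvalues λ = 1 ± i (complex conjugate pair).
For λ=1+i: an eigenvector is (-1,-2) - i(-2,-3) = (-1 + 2i, -2 + 3i).
A real fundamental pair from Re and Im of e^((1+i)t)v: X_1 = e^(t)(cos(t)·(-1,-2) + sin(t)·(-2,-3)), X_2 = e^(t)(sin(t)·(-1,-2) - cos(t)·(-2,-3)).
General solution: c_1X_1 + c_2X_2.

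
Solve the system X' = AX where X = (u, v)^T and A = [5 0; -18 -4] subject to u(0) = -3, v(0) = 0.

Coefficient matrix A = [[5, 0], [-18, -4]].
Characteristic polynomial det(A - λI) = λ^2 - λ - 20 = 0.
Eigenvalues λ = -4, 5.
For λ=-4: (A-λI) row 1 is [9, 0], so an eigenvector is (0, -1).
For λ=5: (A-λI) row 2 is [-18, -9], so an eigenvector is (-1, 2).
General solution: c_1e^(-4t)(0,-1) + c_2e^(5t)(-1,2).
Applying u(0)=-3, v(0)=0 gives c_1=6, c_2=3.

u(t) = -3e^(5t), v(t) = 6e^(5t) - 6e^(-4t)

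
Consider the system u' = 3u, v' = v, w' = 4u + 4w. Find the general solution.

u(t) = c_1e^(3t), v(t) = c_2e^(t), w(t) = -4c_1e^(3t) + c_3e^(4t)

Coefficient matrix A = [[3, 0, 0], [0, 1, 0], [4, 0, 4]].
det(A - λI) = 0 gives eigenvalues λ = 3, 1, 4.
For λ=3: eigenvector (1,0,-4).
For λ=1: eigenvector (0,1,0).
For λ=4: eigenvector (0,0,1).
General solution: c_1e^(3t)(1,0,-4) + c_2e^(t)(0,1,0) + c_3e^(4t)(0,0,1).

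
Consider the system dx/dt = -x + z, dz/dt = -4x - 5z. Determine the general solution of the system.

Coefficient matrix A = [[-1, 1], [-4, -5]].
Characteristic polynomial det(A - λI) = λ^2 + 6λ + 9 = 0.
Single eigenvalue λ = -3 with algebraic multiplicity 2.
Eigenvector v = (-1,2); generalized eigenvector w with (A-λI)w=v is (-1,1).
General solution: e^(-3t)[K_1·v + K_2·(t·v + w)].

x(t) = -K_1e^(-3t) - K_2te^(-3t) - K_2e^(-3t), z(t) = 2K_1e^(-3t) + 2K_2te^(-3t) + K_2e^(-3t)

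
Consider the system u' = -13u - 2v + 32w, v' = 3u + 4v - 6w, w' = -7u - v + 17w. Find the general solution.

u(t) = 7C_1e^(t) - 2C_2e^(4t) + 2C_3e^(3t), v(t) = -C_1e^(t) + C_2e^(4t), w(t) = 3C_1e^(t) - C_2e^(4t) + C_3e^(3t)

Coefficient matrix A = [[-13, -2, 32], [3, 4, -6], [-7, -1, 17]].
det(A - λI) = 0 gives eigenvalues λ = 1, 4, 3.
For λ=1: eigenvector (7,-1,3).
For λ=4: eigenvector (-2,1,-1).
For λ=3: eigenvector (2,0,1).
General solution: C_1e^(t)(7,-1,3) + C_2e^(4t)(-2,1,-1) + C_3e^(3t)(2,0,1).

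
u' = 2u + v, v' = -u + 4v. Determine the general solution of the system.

u(t) = -K_1e^(3t) - K_2te^(3t) + 3K_2e^(3t), v(t) = -K_1e^(3t) - K_2te^(3t) + 2K_2e^(3t)

Coefficient matrix A = [[2, 1], [-1, 4]].
Characteristic polynomial det(A - λI) = λ^2 - 6λ + 9 = 0.
Single eigenvalue λ = 3 with algebraic multiplicity 2.
Eigenvector v = (-1,-1); generalized eigenvector w with (A-λI)w=v is (3,2).
General solution: e^(3t)[K_1·v + K_2·(t·v + w)].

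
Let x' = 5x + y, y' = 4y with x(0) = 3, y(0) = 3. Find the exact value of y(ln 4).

A = [[5,1],[0,4]]; eigenvalues λ = 4, 5.
Eigenvectors: (-1,1) for λ=4, (-1,0) for λ=5.
From the initial condition, c_1 = 3, c_2 = -6.
y(ln 4) = (3)(4^4)(1) + (-6)(4^5)(0) = 768.

768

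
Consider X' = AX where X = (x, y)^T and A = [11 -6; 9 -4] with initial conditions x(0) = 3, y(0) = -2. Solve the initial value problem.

x(t) = 13e^(5t) - 10e^(2t), y(t) = 13e^(5t) - 15e^(2t)

Coefficient matrix A = [[11, -6], [9, -4]].
Characteristic polynomial det(A - λI) = λ^2 - 7λ + 10 = 0.
Eigenvalues λ = 2, 5.
For λ=2: (A-λI) row 1 is [9, -6], so an eigenvector is (-2, -3).
For λ=5: (A-λI) row 1 is [6, -6], so an eigenvector is (1, 1).
General solution: C_1e^(2t)(-2,-3) + C_2e^(5t)(1,1).
Applying x(0)=3, y(0)=-2 gives C_1=5, C_2=13.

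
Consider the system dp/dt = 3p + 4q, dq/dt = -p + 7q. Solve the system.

p(t) = -2C_1e^(5t) - 2C_2te^(5t) - C_2e^(5t), q(t) = -C_1e^(5t) - C_2te^(5t) - C_2e^(5t)

Coefficient matrix A = [[3, 4], [-1, 7]].
Characteristic polynomial det(A - λI) = λ^2 - 10λ + 25 = 0.
Single eigenvalue λ = 5 with algebraic multiplicity 2.
Eigenvector v = (-2,-1); generalized eigenvector w with (A-λI)w=v is (-1,-1).
General solution: e^(5t)[C_1·v + C_2·(t·v + w)].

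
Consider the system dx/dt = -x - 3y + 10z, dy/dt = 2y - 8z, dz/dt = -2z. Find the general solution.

Coefficient matrix A = [[-1, -3, 10], [0, 2, -8], [0, 0, -2]].
det(A - λI) = 0 gives eigenvalues λ = -1, -2, 2.
For λ=-1: eigenvector (1,0,0).
For λ=-2: eigenvector (-4,2,1).
For λ=2: eigenvector (-1,1,0).
General solution: C_1e^(-t)(1,0,0) + C_2e^(-2t)(-4,2,1) + C_3e^(2t)(-1,1,0).

x(t) = C_1e^(-t) - 4C_2e^(-2t) - C_3e^(2t), y(t) = 2C_2e^(-2t) + C_3e^(2t), z(t) = C_2e^(-2t)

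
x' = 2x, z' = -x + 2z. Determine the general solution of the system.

Coefficient matrix A = [[2, 0], [-1, 2]].
Characteristic polynomial det(A - λI) = λ^2 - 4λ + 4 = 0.
Single eigenvalue λ = 2 with algebraic multiplicity 2.
Eigenvector v = (0,1); generalized eigenvector w with (A-λI)w=v is (-1,2).
General solution: e^(2t)[c_1·v + c_2·(t·v + w)].

x(t) = -c_2e^(2t), z(t) = c_1e^(2t) + c_2te^(2t) + 2c_2e^(2t)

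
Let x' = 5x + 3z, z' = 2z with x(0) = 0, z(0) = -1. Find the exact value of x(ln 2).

A = [[5,3],[0,2]]; eigenvalues λ = 5, 2.
Eigenvectors: (1,0) for λ=5, (1,-1) for λ=2.
From the initial condition, c_1 = -1, c_2 = 1.
x(ln 2) = (-1)(2^5)(1) + (1)(2^2)(1) = -28.

-28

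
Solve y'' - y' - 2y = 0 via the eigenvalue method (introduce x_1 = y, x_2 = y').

Let x_1 = y, x_2 = y'. Then x_1' = x_2 and x_2' = 2x_1 + x_2.
A = [[0,1],[2,1]]; det(A-λI) = λ^2 - λ - 2.
Eigenvalues λ = 2, -1 with eigenvectors (1,2), (1,-1).

y(t) = C_1e^(2t) + C_2e^(-t)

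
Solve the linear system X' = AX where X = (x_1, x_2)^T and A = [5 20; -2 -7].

Coefficient matrix A = [[5, 20], [-2, -7]].
Characteristic polynomial det(A - λI) = λ^2 + 2λ + 5 = 0.
Eigenvalues λ = -1 ± 2i (complex conjugate pair).
For λ=-1+2i: an eigenvector is (1,0) - i(3,-1) = (1 - 3i, 0 + i).
A real fundamental pair from Re and Im of e^((-1+2i)t)v: X_1 = e^(-t)(cos(2t)·(1,0) + sin(2t)·(3,-1)), X_2 = e^(-t)(sin(2t)·(1,0) - cos(2t)·(3,-1)).
General solution: K_1X_1 + K_2X_2.

x_1(t) = 3K_1e^(-t)sin(2t) + K_1e^(-t)cos(2t) + K_2e^(-t)sin(2t) - 3K_2e^(-t)cos(2t), x_2(t) = -K_1e^(-t)sin(2t) + K_2e^(-t)cos(2t)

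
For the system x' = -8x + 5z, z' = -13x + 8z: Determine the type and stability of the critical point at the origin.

A = [[-8,5],[-13,8]]; det(A-λI) = λ^2 + 1.
λ = 0 ± i: zero real part.

center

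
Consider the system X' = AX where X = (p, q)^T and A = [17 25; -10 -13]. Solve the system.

Coefficient matrix A = [[17, 25], [-10, -13]].
Characteristic polynomial det(A - λI) = λ^2 - 4λ + 29 = 0.
Eigenvalues λ = 2 ± 5i (complex conjugate pair).
For λ=2+5i: an eigenvector is (-2,1) - i(-1,1) = (-2 + i, 1 - i).
A real fundamental pair from Re and Im of e^((2+5i)t)v: X_1 = e^(2t)(cos(5t)·(-2,1) + sin(5t)·(-1,1)), X_2 = e^(2t)(sin(5t)·(-2,1) - cos(5t)·(-1,1)).
General solution: K_1X_1 + K_2X_2.

p(t) = -K_1e^(2t)sin(5t) - 2K_1e^(2t)cos(5t) - 2K_2e^(2t)sin(5t) + K_2e^(2t)cos(5t), q(t) = K_1e^(2t)sin(5t) + K_1e^(2t)cos(5t) + K_2e^(2t)sin(5t) - K_2e^(2t)cos(5t)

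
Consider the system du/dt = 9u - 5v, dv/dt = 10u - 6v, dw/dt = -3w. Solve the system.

Coefficient matrix A = [[9, -5, 0], [10, -6, 0], [0, 0, -3]].
det(A - λI) = 0 gives eigenvalues λ = -1, 4, -3.
For λ=-1: eigenvector (1,2,0).
For λ=4: eigenvector (-1,-1,0).
For λ=-3: eigenvector (0,0,1).
General solution: K_1e^(-t)(1,2,0) + K_2e^(4t)(-1,-1,0) + K_3e^(-3t)(0,0,1).

u(t) = K_1e^(-t) - K_2e^(4t), v(t) = 2K_1e^(-t) - K_2e^(4t), w(t) = K_3e^(-3t)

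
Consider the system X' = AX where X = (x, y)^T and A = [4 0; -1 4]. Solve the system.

Coefficient matrix A = [[4, 0], [-1, 4]].
Characteristic polynomial det(A - λI) = λ^2 - 8λ + 16 = 0.
Single eigenvalue λ = 4 with algebraic multiplicity 2.
Eigenvector v = (0,1); generalized eigenvector w with (A-λI)w=v is (-1,1).
General solution: e^(4t)[K_1·v + K_2·(t·v + w)].

x(t) = -K_2e^(4t), y(t) = K_1e^(4t) + K_2te^(4t) + K_2e^(4t)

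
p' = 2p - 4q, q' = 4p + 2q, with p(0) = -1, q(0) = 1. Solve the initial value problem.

p(t) = -e^(2t)sin(4t) - e^(2t)cos(4t), q(t) = -e^(2t)sin(4t) + e^(2t)cos(4t)

Coefficient matrix A = [[2, -4], [4, 2]].
Characteristic polynomial det(A - λI) = λ^2 - 4λ + 20 = 0.
Eigenvalues λ = 2 ± 4i (complex conjugate pair).
For λ=2+4i: an eigenvector is (0,-1) - i(1,0) = (0 - i, -1).
A real fundamental pair from Re and Im of e^((2+4i)t)v: X_1 = e^(2t)(cos(4t)·(0,-1) + sin(4t)·(1,0)), X_2 = e^(2t)(sin(4t)·(0,-1) - cos(4t)·(1,0)).
General solution: K_1X_1 + K_2X_2.
Applying p(0)=-1, q(0)=1 gives K_1=-1, K_2=1.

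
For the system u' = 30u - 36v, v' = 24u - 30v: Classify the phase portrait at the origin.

A = [[30,-36],[24,-30]]; det(A-λI) = λ^2 - 36.
λ = -6, 6: opposite signs.

saddle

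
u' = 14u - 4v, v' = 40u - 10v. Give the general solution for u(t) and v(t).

u(t) = -K_1e^(2t)cos(4t) - K_2e^(2t)sin(4t), v(t) = -K_1e^(2t)sin(4t) - 3K_1e^(2t)cos(4t) - 3K_2e^(2t)sin(4t) + K_2e^(2t)cos(4t)

Coefficient matrix A = [[14, -4], [40, -10]].
Characteristic polynomial det(A - λI) = λ^2 - 4λ + 20 = 0.
Eigenvalues λ = 2 ± 4i (complex conjugate pair).
For λ=2+4i: an eigenvector is (-1,-3) - i(0,-1) = (-1, -3 + i).
A real fundamental pair from Re and Im of e^((2+4i)t)v: X_1 = e^(2t)(cos(4t)·(-1,-3) + sin(4t)·(0,-1)), X_2 = e^(2t)(sin(4t)·(-1,-3) - cos(4t)·(0,-1)).
General solution: K_1X_1 + K_2X_2.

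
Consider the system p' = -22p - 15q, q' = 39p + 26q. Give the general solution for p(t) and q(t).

Coefficient matrix A = [[-22, -15], [39, 26]].
Characteristic polynomial det(A - λI) = λ^2 - 4λ + 13 = 0.
Eigenvalues λ = 2 ± 3i (complex conjugate pair).
For λ=2+3i: an eigenvector is (-1,2) - i(-2,3) = (-1 + 2i, 2 - 3i).
A real fundamental pair from Re and Im of e^((2+3i)t)v: X_1 = e^(2t)(cos(3t)·(-1,2) + sin(3t)·(-2,3)), X_2 = e^(2t)(sin(3t)·(-1,2) - cos(3t)·(-2,3)).
General solution: K_1X_1 + K_2X_2.

p(t) = -2K_1e^(2t)sin(3t) - K_1e^(2t)cos(3t) - K_2e^(2t)sin(3t) + 2K_2e^(2t)cos(3t), q(t) = 3K_1e^(2t)sin(3t) + 2K_1e^(2t)cos(3t) + 2K_2e^(2t)sin(3t) - 3K_2e^(2t)cos(3t)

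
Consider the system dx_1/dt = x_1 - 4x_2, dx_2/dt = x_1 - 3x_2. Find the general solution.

Coefficient matrix A = [[1, -4], [1, -3]].
Characteristic polynomial det(A - λI) = λ^2 + 2λ + 1 = 0.
Single eigenvalue λ = -1 with algebraic multiplicity 2.
Eigenvector v = (-2,-1); generalized eigenvector w with (A-λI)w=v is (-3,-1).
General solution: e^(-t)[c_1·v + c_2·(t·v + w)].

x_1(t) = -2c_1e^(-t) - 2c_2te^(-t) - 3c_2e^(-t), x_2(t) = -c_1e^(-t) - c_2te^(-t) - c_2e^(-t)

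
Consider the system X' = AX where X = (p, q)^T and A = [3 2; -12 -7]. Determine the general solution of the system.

p(t) = -C_1e^(-t) + C_2e^(-3t), q(t) = 2C_1e^(-t) - 3C_2e^(-3t)

Coefficient matrix A = [[3, 2], [-12, -7]].
Characteristic polynomial det(A - λI) = λ^2 + 4λ + 3 = 0.
Eigenvalues λ = -1, -3.
For λ=-1: (A-λI) row 1 is [4, 2], so an eigenvector is (-1, 2).
For λ=-3: (A-λI) row 1 is [6, 2], so an eigenvector is (1, -3).
General solution: C_1e^(-t)(-1,2) + C_2e^(-3t)(1,-3).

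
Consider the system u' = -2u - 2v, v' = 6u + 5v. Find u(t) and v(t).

Coefficient matrix A = [[-2, -2], [6, 5]].
Characteristic polynomial det(A - λI) = λ^2 - 3λ + 2 = 0.
Eigenvalues λ = 2, 1.
For λ=2: (A-λI) row 1 is [-4, -2], so an eigenvector is (1, -2).
For λ=1: (A-λI) row 1 is [-3, -2], so an eigenvector is (2, -3).
General solution: K_1e^(2t)(1,-2) + K_2e^(t)(2,-3).

u(t) = K_1e^(2t) + 2K_2e^(t), v(t) = -2K_1e^(2t) - 3K_2e^(t)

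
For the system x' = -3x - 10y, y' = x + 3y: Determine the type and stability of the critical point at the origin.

A = [[-3,-10],[1,3]]; det(A-λI) = λ^2 + 1.
λ = 0 ± i: zero real part.

center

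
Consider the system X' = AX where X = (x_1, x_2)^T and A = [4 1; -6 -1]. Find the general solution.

Coefficient matrix A = [[4, 1], [-6, -1]].
Characteristic polynomial det(A - λI) = λ^2 - 3λ + 2 = 0.
Eigenvalues λ = 1, 2.
For λ=1: (A-λI) row 1 is [3, 1], so an eigenvector is (-1, 3).
For λ=2: (A-λI) row 1 is [2, 1], so an eigenvector is (1, -2).
General solution: C_1e^(t)(-1,3) + C_2e^(2t)(1,-2).

x_1(t) = -C_1e^(t) + C_2e^(2t), x_2(t) = 3C_1e^(t) - 2C_2e^(2t)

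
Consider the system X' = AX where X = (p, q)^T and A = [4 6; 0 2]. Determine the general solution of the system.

p(t) = -3C_1e^(2t) + C_2e^(4t), q(t) = C_1e^(2t)

Coefficient matrix A = [[4, 6], [0, 2]].
Characteristic polynomial det(A - λI) = λ^2 - 6λ + 8 = 0.
Eigenvalues λ = 2, 4.
For λ=2: (A-λI) row 1 is [2, 6], so an eigenvector is (-3, 1).
For λ=4: (A-λI) row 1 is [0, 6], so an eigenvector is (1, 0).
General solution: C_1e^(2t)(-3,1) + C_2e^(4t)(1,0).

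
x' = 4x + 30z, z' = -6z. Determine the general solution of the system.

Coefficient matrix A = [[4, 30], [0, -6]].
Characteristic polynomial det(A - λI) = λ^2 + 2λ - 24 = 0.
Eigenvalues λ = -6, 4.
For λ=-6: (A-λI) row 1 is [10, 30], so an eigenvector is (3, -1).
For λ=4: (A-λI) row 1 is [0, 30], so an eigenvector is (1, 0).
General solution: c_1e^(-6t)(3,-1) + c_2e^(4t)(1,0).

x(t) = 3c_1e^(-6t) + c_2e^(4t), z(t) = -c_1e^(-6t)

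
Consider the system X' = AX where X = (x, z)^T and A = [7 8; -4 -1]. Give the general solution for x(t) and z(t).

Coefficient matrix A = [[7, 8], [-4, -1]].
Characteristic polynomial det(A - λI) = λ^2 - 6λ + 25 = 0.
Eigenvalues λ = 3 ± 4i (complex conjugate pair).
For λ=3+4i: an eigenvector is (1,-1) - i(-1,0) = (1 + i, -1).
A real fundamental pair from Re and Im of e^((3+4i)t)v: X_1 = e^(3t)(cos(4t)·(1,-1) + sin(4t)·(-1,0)), X_2 = e^(3t)(sin(4t)·(1,-1) - cos(4t)·(-1,0)).
General solution: c_1X_1 + c_2X_2.

x(t) = -c_1e^(3t)sin(4t) + c_1e^(3t)cos(4t) + c_2e^(3t)sin(4t) + c_2e^(3t)cos(4t), z(t) = -c_1e^(3t)cos(4t) - c_2e^(3t)sin(4t)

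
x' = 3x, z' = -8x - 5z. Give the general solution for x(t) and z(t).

Coefficient matrix A = [[3, 0], [-8, -5]].
Characteristic polynomial det(A - λI) = λ^2 + 2λ - 15 = 0.
Eigenvalues λ = 3, -5.
For λ=3: (A-λI) row 2 is [-8, -8], so an eigenvector is (1, -1).
For λ=-5: (A-λI) row 1 is [8, 0], so an eigenvector is (0, -1).
General solution: c_1e^(3t)(1,-1) + c_2e^(-5t)(0,-1).

x(t) = c_1e^(3t), z(t) = -c_1e^(3t) - c_2e^(-5t)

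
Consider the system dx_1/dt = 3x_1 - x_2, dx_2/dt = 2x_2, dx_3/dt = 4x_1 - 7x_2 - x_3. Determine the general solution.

Coefficient matrix A = [[3, -1, 0], [0, 2, 0], [4, -7, -1]].
det(A - λI) = 0 gives eigenvalues λ = 3, -1, 2.
For λ=3: eigenvector (1,0,1).
For λ=-1: eigenvector (0,0,1).
For λ=2: eigenvector (1,1,-1).
General solution: C_1e^(3t)(1,0,1) + C_2e^(-t)(0,0,1) + C_3e^(2t)(1,1,-1).

x_1(t) = C_1e^(3t) + C_3e^(2t), x_2(t) = C_3e^(2t), x_3(t) = C_1e^(3t) + C_2e^(-t) - C_3e^(2t)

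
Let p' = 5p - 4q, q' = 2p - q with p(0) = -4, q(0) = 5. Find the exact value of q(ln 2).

-44

A = [[5,-4],[2,-1]]; eigenvalues λ = 3, 1.
Eigenvectors: (-2,-1) for λ=3, (-1,-1) for λ=1.
From the initial condition, c_1 = 9, c_2 = -14.
q(ln 2) = (9)(2^3)(-1) + (-14)(2^1)(-1) = -44.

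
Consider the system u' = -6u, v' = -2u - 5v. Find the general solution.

Coefficient matrix A = [[-6, 0], [-2, -5]].
Characteristic polynomial det(A - λI) = λ^2 + 11λ + 30 = 0.
Eigenvalues λ = -5, -6.
For λ=-5: (A-λI) row 1 is [-1, 0], so an eigenvector is (0, -1).
For λ=-6: (A-λI) row 2 is [-2, 1], so an eigenvector is (1, 2).
General solution: K_1e^(-5t)(0,-1) + K_2e^(-6t)(1,2).

u(t) = K_2e^(-6t), v(t) = -K_1e^(-5t) + 2K_2e^(-6t)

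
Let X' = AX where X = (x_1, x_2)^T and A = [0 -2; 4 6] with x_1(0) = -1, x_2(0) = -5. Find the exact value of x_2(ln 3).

-909

A = [[0,-2],[4,6]]; eigenvalues λ = 4, 2.
Eigenvectors: (-1,2) for λ=4, (1,-1) for λ=2.
From the initial condition, c_1 = -6, c_2 = -7.
x_2(ln 3) = (-6)(3^4)(2) + (-7)(3^2)(-1) = -909.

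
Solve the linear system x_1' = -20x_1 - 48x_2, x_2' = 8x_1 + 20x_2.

x_1(t) = 3C_1e^(-4t) - 2C_2e^(4t), x_2(t) = -C_1e^(-4t) + C_2e^(4t)

Coefficient matrix A = [[-20, -48], [8, 20]].
Characteristic polynomial det(A - λI) = λ^2 - 16 = 0.
Eigenvalues λ = -4, 4.
For λ=-4: (A-λI) row 1 is [-16, -48], so an eigenvector is (3, -1).
For λ=4: (A-λI) row 1 is [-24, -48], so an eigenvector is (-2, 1).
General solution: C_1e^(-4t)(3,-1) + C_2e^(4t)(-2,1).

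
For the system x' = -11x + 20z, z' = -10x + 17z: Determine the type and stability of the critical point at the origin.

unstable spiral

A = [[-11,20],[-10,17]]; det(A-λI) = λ^2 - 6λ + 13.
λ = 3 ± 2i: positive real part.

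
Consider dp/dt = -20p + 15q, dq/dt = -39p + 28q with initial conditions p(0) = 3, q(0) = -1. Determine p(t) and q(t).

Coefficient matrix A = [[-20, 15], [-39, 28]].
Characteristic polynomial det(A - λI) = λ^2 - 8λ + 25 = 0.
Eigenvalues λ = 4 ± 3i (complex conjugate pair).
For λ=4+3i: an eigenvector is (2,3) - i(-1,-2) = (2 + i, 3 + 2i).
A real fundamental pair from Re and Im of e^((4+3i)t)v: X_1 = e^(4t)(cos(3t)·(2,3) + sin(3t)·(-1,-2)), X_2 = e^(4t)(sin(3t)·(2,3) - cos(3t)·(-1,-2)).
General solution: K_1X_1 + K_2X_2.
Applying p(0)=3, q(0)=-1 gives K_1=7, K_2=-11.

p(t) = -29e^(4t)sin(3t) + 3e^(4t)cos(3t), q(t) = -47e^(4t)sin(3t) - e^(4t)cos(3t)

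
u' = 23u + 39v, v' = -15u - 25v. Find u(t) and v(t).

u(t) = -3c_1e^(-t)sin(3t) - 2c_1e^(-t)cos(3t) - 2c_2e^(-t)sin(3t) + 3c_2e^(-t)cos(3t), v(t) = 2c_1e^(-t)sin(3t) + c_1e^(-t)cos(3t) + c_2e^(-t)sin(3t) - 2c_2e^(-t)cos(3t)

Coefficient matrix A = [[23, 39], [-15, -25]].
Characteristic polynomial det(A - λI) = λ^2 + 2λ + 10 = 0.
Eigenvalues λ = -1 ± 3i (complex conjugate pair).
For λ=-1+3i: an eigenvector is (-2,1) - i(-3,2) = (-2 + 3i, 1 - 2i).
A real fundamental pair from Re and Im of e^((-1+3i)t)v: X_1 = e^(-t)(cos(3t)·(-2,1) + sin(3t)·(-3,2)), X_2 = e^(-t)(sin(3t)·(-2,1) - cos(3t)·(-3,2)).
General solution: c_1X_1 + c_2X_2.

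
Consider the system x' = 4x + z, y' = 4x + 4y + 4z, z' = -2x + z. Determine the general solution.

x(t) = -K_1e^(2t) - K_3e^(3t), y(t) = -2K_1e^(2t) + K_2e^(4t), z(t) = 2K_1e^(2t) + K_3e^(3t)

Coefficient matrix A = [[4, 0, 1], [4, 4, 4], [-2, 0, 1]].
det(A - λI) = 0 gives eigenvalues λ = 2, 4, 3.
For λ=2: eigenvector (-1,-2,2).
For λ=4: eigenvector (0,1,0).
For λ=3: eigenvector (-1,0,1).
General solution: K_1e^(2t)(-1,-2,2) + K_2e^(4t)(0,1,0) + K_3e^(3t)(-1,0,1).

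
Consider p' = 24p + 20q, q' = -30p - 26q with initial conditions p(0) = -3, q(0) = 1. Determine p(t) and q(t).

p(t) = -7e^(4t) + 4e^(-6t), q(t) = 7e^(4t) - 6e^(-6t)

Coefficient matrix A = [[24, 20], [-30, -26]].
Characteristic polynomial det(A - λI) = λ^2 + 2λ - 24 = 0.
Eigenvalues λ = 4, -6.
For λ=4: (A-λI) row 1 is [20, 20], so an eigenvector is (1, -1).
For λ=-6: (A-λI) row 1 is [30, 20], so an eigenvector is (-2, 3).
General solution: K_1e^(4t)(1,-1) + K_2e^(-6t)(-2,3).
Applying p(0)=-3, q(0)=1 gives K_1=-7, K_2=-2.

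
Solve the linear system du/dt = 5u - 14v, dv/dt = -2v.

Coefficient matrix A = [[5, -14], [0, -2]].
Characteristic polynomial det(A - λI) = λ^2 - 3λ - 10 = 0.
Eigenvalues λ = -2, 5.
For λ=-2: (A-λI) row 1 is [7, -14], so an eigenvector is (-2, -1).
For λ=5: (A-λI) row 1 is [0, -14], so an eigenvector is (-1, 0).
General solution: c_1e^(-2t)(-2,-1) + c_2e^(5t)(-1,0).

u(t) = -2c_1e^(-2t) - c_2e^(5t), v(t) = -c_1e^(-2t)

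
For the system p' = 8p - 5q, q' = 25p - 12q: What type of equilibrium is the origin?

A = [[8,-5],[25,-12]]; det(A-λI) = λ^2 + 4λ + 29.
λ = -2 ± 5i: negative real part.

stable spiral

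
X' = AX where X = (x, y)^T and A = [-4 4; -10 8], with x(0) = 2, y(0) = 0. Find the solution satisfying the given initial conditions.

x(t) = -6e^(2t)sin(2t) + 2e^(2t)cos(2t), y(t) = -10e^(2t)sin(2t)

Coefficient matrix A = [[-4, 4], [-10, 8]].
Characteristic polynomial det(A - λI) = λ^2 - 4λ + 8 = 0.
Eigenvalues λ = 2 ± 2i (complex conjugate pair).
For λ=2+2i: an eigenvector is (1,2) - i(1,1) = (1 - i, 2 - i).
A real fundamental pair from Re and Im of e^((2+2i)t)v: X_1 = e^(2t)(cos(2t)·(1,2) + sin(2t)·(1,1)), X_2 = e^(2t)(sin(2t)·(1,2) - cos(2t)·(1,1)).
General solution: K_1X_1 + K_2X_2.
Applying x(0)=2, y(0)=0 gives K_1=-2, K_2=-4.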